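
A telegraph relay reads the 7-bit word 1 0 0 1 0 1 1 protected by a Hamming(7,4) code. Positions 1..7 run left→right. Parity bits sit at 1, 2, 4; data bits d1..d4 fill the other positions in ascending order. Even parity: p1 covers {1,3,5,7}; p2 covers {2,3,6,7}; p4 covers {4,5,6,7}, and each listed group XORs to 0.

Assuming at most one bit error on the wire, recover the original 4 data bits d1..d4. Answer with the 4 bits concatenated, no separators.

0011

s1 (pos 1,3,5,7): 1⊕0⊕0⊕1 = 0
s2 (pos 2,3,6,7): 0⊕0⊕1⊕1 = 0
s4 (pos 4,5,6,7): 1⊕0⊕1⊕1 = 1
Syndrome s4…s1 = 100 → error at position 4.
Flip position 4: 1001011 → 1000011
Read data bits from positions 3,5,6,7: 0011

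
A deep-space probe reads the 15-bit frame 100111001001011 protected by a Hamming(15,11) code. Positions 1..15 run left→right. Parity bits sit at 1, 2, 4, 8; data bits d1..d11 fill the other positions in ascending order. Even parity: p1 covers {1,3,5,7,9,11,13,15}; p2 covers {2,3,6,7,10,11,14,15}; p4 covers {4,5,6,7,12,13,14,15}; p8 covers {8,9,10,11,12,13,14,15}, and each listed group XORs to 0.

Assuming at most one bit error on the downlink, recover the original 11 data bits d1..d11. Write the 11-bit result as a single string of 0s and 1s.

s1 (pos 1,3,5,7,9,11,13,15): 1⊕0⊕1⊕0⊕1⊕0⊕0⊕1 = 0
s2 (pos 2,3,6,7,10,11,14,15): 0⊕0⊕1⊕0⊕0⊕0⊕1⊕1 = 1
s4 (pos 4,5,6,7,12,13,14,15): 1⊕1⊕1⊕0⊕1⊕0⊕1⊕1 = 0
s8 (pos 8,9,10,11,12,13,14,15): 0⊕1⊕0⊕0⊕1⊕0⊕1⊕1 = 0
Syndrome s8…s1 = 0010 → error at position 2.
Flip position 2: 100111001001011 → 110111001001011
Read data bits from positions 3,5,6,7,9,10,11,12,13,14,15: 01101001011

01101001011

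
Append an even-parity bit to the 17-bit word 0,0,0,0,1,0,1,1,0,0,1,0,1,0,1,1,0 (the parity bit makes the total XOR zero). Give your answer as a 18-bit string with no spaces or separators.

XOR of the 17 data bits: 0⊕0⊕0⊕0⊕1⊕0⊕1⊕1⊕0⊕0⊕1⊕0⊕1⊕0⊕1⊕1⊕0 = 1
Parity bit = 1 (so all 18 bits XOR to 0).

000010110010101101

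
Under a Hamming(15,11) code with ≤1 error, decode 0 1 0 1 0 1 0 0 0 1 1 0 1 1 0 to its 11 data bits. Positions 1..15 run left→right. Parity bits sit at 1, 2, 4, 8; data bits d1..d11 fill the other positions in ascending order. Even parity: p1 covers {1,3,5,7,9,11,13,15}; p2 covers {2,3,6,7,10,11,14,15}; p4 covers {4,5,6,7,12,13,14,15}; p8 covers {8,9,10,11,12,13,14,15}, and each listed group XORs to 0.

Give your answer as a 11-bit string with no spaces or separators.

s1 (pos 1,3,5,7,9,11,13,15): 0⊕0⊕0⊕0⊕0⊕1⊕1⊕0 = 0
s2 (pos 2,3,6,7,10,11,14,15): 1⊕0⊕1⊕0⊕1⊕1⊕1⊕0 = 1
s4 (pos 4,5,6,7,12,13,14,15): 1⊕0⊕1⊕0⊕0⊕1⊕1⊕0 = 0
s8 (pos 8,9,10,11,12,13,14,15): 0⊕0⊕1⊕1⊕0⊕1⊕1⊕0 = 0
Syndrome s8…s1 = 0010 → error at position 2.
Flip position 2: 010101000110110 → 000101000110110
Read data bits from positions 3,5,6,7,9,10,11,12,13,14,15: 00100110110

00100110110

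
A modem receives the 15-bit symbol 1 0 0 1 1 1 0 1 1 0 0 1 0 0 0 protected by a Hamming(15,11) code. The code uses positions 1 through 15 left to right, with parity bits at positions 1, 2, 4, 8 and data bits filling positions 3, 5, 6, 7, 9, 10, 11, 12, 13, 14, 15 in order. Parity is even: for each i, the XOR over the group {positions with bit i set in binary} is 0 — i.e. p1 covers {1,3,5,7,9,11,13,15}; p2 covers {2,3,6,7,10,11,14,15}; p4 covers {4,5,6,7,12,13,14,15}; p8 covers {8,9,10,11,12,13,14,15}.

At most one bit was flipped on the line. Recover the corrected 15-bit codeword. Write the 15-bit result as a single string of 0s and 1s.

100111011011000

s1 (pos 1,3,5,7,9,11,13,15): 1⊕0⊕1⊕0⊕1⊕0⊕0⊕0 = 1
s2 (pos 2,3,6,7,10,11,14,15): 0⊕0⊕1⊕0⊕0⊕0⊕0⊕0 = 1
s4 (pos 4,5,6,7,12,13,14,15): 1⊕1⊕1⊕0⊕1⊕0⊕0⊕0 = 0
s8 (pos 8,9,10,11,12,13,14,15): 1⊕1⊕0⊕0⊕1⊕0⊕0⊕0 = 1
Syndrome s8…s1 = 1011 → error at position 11.
Flip position 11: 100111011001000 → 100111011011000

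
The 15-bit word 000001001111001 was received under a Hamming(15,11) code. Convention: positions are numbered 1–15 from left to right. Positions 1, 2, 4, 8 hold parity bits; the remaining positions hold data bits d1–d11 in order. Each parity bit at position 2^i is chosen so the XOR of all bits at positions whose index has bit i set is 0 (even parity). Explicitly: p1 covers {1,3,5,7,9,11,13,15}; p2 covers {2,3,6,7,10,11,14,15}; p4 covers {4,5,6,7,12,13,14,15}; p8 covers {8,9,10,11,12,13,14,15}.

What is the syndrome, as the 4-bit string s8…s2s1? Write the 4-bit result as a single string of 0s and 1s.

1101

s1 (pos 1,3,5,7,9,11,13,15): 0⊕0⊕0⊕0⊕1⊕1⊕0⊕1 = 1
s2 (pos 2,3,6,7,10,11,14,15): 0⊕0⊕1⊕0⊕1⊕1⊕0⊕1 = 0
s4 (pos 4,5,6,7,12,13,14,15): 0⊕0⊕1⊕0⊕1⊕0⊕0⊕1 = 1
s8 (pos 8,9,10,11,12,13,14,15): 0⊕1⊕1⊕1⊕1⊕0⊕0⊕1 = 1
Syndrome s8…s1 = 1101 → error at position 13.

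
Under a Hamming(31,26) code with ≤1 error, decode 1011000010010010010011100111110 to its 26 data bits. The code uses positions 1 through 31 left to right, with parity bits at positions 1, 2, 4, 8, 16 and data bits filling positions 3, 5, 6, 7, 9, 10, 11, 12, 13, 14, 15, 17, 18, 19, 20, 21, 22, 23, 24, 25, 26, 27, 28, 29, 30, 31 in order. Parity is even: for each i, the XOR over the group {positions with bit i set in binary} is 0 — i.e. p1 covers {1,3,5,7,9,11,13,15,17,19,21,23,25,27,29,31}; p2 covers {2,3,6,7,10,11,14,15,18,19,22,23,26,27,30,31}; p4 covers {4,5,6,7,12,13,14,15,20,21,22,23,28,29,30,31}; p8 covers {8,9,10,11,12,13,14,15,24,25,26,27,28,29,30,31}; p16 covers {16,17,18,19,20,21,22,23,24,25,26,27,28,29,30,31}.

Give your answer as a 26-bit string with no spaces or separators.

s1 (pos 1,3,5,7,9,11,13,15,17,19,21,23,25,27,29,31): 1⊕1⊕0⊕0⊕1⊕0⊕0⊕1⊕0⊕0⊕1⊕1⊕0⊕1⊕1⊕0 = 0
s2 (pos 2,3,6,7,10,11,14,15,18,19,22,23,26,27,30,31): 0⊕1⊕0⊕0⊕0⊕0⊕0⊕1⊕1⊕0⊕1⊕1⊕1⊕1⊕1⊕0 = 0
s4 (pos 4,5,6,7,12,13,14,15,20,21,22,23,28,29,30,31): 1⊕0⊕0⊕0⊕1⊕0⊕0⊕1⊕0⊕1⊕1⊕1⊕1⊕1⊕1⊕0 = 1
s8 (pos 8,9,10,11,12,13,14,15,24,25,26,27,28,29,30,31): 0⊕1⊕0⊕0⊕1⊕0⊕0⊕1⊕0⊕0⊕1⊕1⊕1⊕1⊕1⊕0 = 0
s16 (pos 16,17,18,19,20,21,22,23,24,25,26,27,28,29,30,31): 0⊕0⊕1⊕0⊕0⊕1⊕1⊕1⊕0⊕0⊕1⊕1⊕1⊕1⊕1⊕0 = 1
Syndrome s16…s1 = 10100 → error at position 20.
Flip position 20: 1011000010010010010011100111110 → 1011000010010010010111100111110
Read data bits from positions 3,5,6,7,9,10,11,12,13,14,15,17,18,19,20,21,22,23,24,25,26,27,28,29,30,31: 10001001001010111100111110

10001001001010111100111110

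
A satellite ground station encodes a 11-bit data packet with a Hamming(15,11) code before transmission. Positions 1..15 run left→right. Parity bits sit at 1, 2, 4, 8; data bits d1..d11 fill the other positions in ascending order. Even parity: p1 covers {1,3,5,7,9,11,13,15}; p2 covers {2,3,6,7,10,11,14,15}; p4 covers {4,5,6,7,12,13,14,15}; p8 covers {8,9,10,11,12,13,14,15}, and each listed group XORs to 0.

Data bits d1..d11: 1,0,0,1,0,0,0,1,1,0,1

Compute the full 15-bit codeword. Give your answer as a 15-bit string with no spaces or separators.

Place data at non-parity positions: p1 p2 1 p4 0 0 1 p8 0 0 0 1 1 0 1
p1 (pos 1,3,5,7,9,11,13,15): XOR of data positions = 1⊕0⊕1⊕0⊕0⊕1⊕1 = 0
p2 (pos 2,3,6,7,10,11,14,15): XOR of data positions = 1⊕0⊕1⊕0⊕0⊕0⊕1 = 1
p4 (pos 4,5,6,7,12,13,14,15): XOR of data positions = 0⊕0⊕1⊕1⊕1⊕0⊕1 = 0
p8 (pos 8,9,10,11,12,13,14,15): XOR of data positions = 0⊕0⊕0⊕1⊕1⊕0⊕1 = 1
Codeword: 011000110001101

011000110001101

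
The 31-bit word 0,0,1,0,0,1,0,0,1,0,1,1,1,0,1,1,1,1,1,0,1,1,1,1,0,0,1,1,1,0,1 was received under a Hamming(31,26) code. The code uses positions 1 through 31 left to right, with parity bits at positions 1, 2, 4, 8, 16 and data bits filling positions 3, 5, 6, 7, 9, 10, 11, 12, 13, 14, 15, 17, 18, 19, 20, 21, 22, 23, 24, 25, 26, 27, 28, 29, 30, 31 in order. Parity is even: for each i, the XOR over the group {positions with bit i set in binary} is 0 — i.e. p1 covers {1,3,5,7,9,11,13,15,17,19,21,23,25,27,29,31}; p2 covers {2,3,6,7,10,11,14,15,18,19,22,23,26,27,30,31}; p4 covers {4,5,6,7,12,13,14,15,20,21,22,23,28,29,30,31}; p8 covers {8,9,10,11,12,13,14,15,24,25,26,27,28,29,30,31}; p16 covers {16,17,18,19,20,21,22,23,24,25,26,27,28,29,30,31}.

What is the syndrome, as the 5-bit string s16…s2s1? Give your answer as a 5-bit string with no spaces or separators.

s1 (pos 1,3,5,7,9,11,13,15,17,19,21,23,25,27,29,31): 0⊕1⊕0⊕0⊕1⊕1⊕1⊕1⊕1⊕1⊕1⊕1⊕0⊕1⊕1⊕1 = 0
s2 (pos 2,3,6,7,10,11,14,15,18,19,22,23,26,27,30,31): 0⊕1⊕1⊕0⊕0⊕1⊕0⊕1⊕1⊕1⊕1⊕1⊕0⊕1⊕0⊕1 = 0
s4 (pos 4,5,6,7,12,13,14,15,20,21,22,23,28,29,30,31): 0⊕0⊕1⊕0⊕1⊕1⊕0⊕1⊕0⊕1⊕1⊕1⊕1⊕1⊕0⊕1 = 0
s8 (pos 8,9,10,11,12,13,14,15,24,25,26,27,28,29,30,31): 0⊕1⊕0⊕1⊕1⊕1⊕0⊕1⊕1⊕0⊕0⊕1⊕1⊕1⊕0⊕1 = 0
s16 (pos 16,17,18,19,20,21,22,23,24,25,26,27,28,29,30,31): 1⊕1⊕1⊕1⊕0⊕1⊕1⊕1⊕1⊕0⊕0⊕1⊕1⊕1⊕0⊕1 = 0
Syndrome s16…s1 = 00000 → no error.

00000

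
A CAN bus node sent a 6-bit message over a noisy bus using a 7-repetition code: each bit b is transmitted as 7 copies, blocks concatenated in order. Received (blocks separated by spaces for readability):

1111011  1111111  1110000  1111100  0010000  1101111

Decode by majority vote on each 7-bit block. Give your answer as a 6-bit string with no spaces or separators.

Block 1 (1111011): 6 ones → 1
Block 2 (1111111): 7 ones → 1
Block 3 (1110000): 3 ones → 0
Block 4 (1111100): 5 ones → 1
Block 5 (0010000): 1 one → 0
Block 6 (1101111): 6 ones → 1

110101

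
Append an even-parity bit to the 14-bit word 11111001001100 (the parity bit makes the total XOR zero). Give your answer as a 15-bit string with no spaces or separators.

111110010011000

XOR of the 14 data bits: 1⊕1⊕1⊕1⊕1⊕0⊕0⊕1⊕0⊕0⊕1⊕1⊕0⊕0 = 0
Parity bit = 0 (so all 15 bits XOR to 0).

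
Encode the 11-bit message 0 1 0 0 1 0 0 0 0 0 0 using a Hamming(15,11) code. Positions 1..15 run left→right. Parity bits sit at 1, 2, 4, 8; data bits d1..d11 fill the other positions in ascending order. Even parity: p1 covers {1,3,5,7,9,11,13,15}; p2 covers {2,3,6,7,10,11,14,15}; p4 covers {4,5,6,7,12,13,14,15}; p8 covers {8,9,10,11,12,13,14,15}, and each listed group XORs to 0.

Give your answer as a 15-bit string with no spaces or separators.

Place data at non-parity positions: p1 p2 0 p4 1 0 0 p8 1 0 0 0 0 0 0
p1 (pos 1,3,5,7,9,11,13,15): XOR of data positions = 0⊕1⊕0⊕1⊕0⊕0⊕0 = 0
p2 (pos 2,3,6,7,10,11,14,15): XOR of data positions = 0⊕0⊕0⊕0⊕0⊕0⊕0 = 0
p4 (pos 4,5,6,7,12,13,14,15): XOR of data positions = 1⊕0⊕0⊕0⊕0⊕0⊕0 = 1
p8 (pos 8,9,10,11,12,13,14,15): XOR of data positions = 1⊕0⊕0⊕0⊕0⊕0⊕0 = 1
Codeword: 000110011000000

000110011000000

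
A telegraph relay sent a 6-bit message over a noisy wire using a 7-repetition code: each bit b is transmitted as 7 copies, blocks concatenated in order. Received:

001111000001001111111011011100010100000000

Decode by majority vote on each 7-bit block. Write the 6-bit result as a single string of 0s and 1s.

101100

Block 1 (0011110): 4 ones → 1
Block 2 (0000100): 1 one → 0
Block 3 (1111111): 7 ones → 1
Block 4 (0110111): 5 ones → 1
Block 5 (0001010): 2 ones → 0
Block 6 (0000000): 0 ones → 0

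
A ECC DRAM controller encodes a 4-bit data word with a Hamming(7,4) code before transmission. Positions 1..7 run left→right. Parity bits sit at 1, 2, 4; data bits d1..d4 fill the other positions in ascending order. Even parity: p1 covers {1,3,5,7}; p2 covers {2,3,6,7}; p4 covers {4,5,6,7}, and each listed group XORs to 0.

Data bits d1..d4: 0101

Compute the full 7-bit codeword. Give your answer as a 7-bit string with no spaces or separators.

Place data at non-parity positions: p1 p2 0 p4 1 0 1
p1 (pos 1,3,5,7): XOR of data positions = 0⊕1⊕1 = 0
p2 (pos 2,3,6,7): XOR of data positions = 0⊕0⊕1 = 1
p4 (pos 4,5,6,7): XOR of data positions = 1⊕0⊕1 = 0
Codeword: 0100101

0100101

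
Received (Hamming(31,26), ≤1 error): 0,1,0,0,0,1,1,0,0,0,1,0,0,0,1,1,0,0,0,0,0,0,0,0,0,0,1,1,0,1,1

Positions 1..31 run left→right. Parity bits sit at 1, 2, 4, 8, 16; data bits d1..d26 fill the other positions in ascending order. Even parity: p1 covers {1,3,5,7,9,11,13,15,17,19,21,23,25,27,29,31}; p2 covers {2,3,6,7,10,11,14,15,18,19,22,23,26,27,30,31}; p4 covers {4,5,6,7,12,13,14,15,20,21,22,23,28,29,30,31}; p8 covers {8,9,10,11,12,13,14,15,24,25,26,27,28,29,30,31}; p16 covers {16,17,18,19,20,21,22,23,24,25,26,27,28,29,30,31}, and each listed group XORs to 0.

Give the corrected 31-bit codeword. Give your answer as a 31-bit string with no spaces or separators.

0100011000100011100000000011011

s1 (pos 1,3,5,7,9,11,13,15,17,19,21,23,25,27,29,31): 0⊕0⊕0⊕1⊕0⊕1⊕0⊕1⊕0⊕0⊕0⊕0⊕0⊕1⊕0⊕1 = 1
s2 (pos 2,3,6,7,10,11,14,15,18,19,22,23,26,27,30,31): 1⊕0⊕1⊕1⊕0⊕1⊕0⊕1⊕0⊕0⊕0⊕0⊕0⊕1⊕1⊕1 = 0
s4 (pos 4,5,6,7,12,13,14,15,20,21,22,23,28,29,30,31): 0⊕0⊕1⊕1⊕0⊕0⊕0⊕1⊕0⊕0⊕0⊕0⊕1⊕0⊕1⊕1 = 0
s8 (pos 8,9,10,11,12,13,14,15,24,25,26,27,28,29,30,31): 0⊕0⊕0⊕1⊕0⊕0⊕0⊕1⊕0⊕0⊕0⊕1⊕1⊕0⊕1⊕1 = 0
s16 (pos 16,17,18,19,20,21,22,23,24,25,26,27,28,29,30,31): 1⊕0⊕0⊕0⊕0⊕0⊕0⊕0⊕0⊕0⊕0⊕1⊕1⊕0⊕1⊕1 = 1
Syndrome s16…s1 = 10001 → error at position 17.
Flip position 17: 0100011000100011000000000011011 → 0100011000100011100000000011011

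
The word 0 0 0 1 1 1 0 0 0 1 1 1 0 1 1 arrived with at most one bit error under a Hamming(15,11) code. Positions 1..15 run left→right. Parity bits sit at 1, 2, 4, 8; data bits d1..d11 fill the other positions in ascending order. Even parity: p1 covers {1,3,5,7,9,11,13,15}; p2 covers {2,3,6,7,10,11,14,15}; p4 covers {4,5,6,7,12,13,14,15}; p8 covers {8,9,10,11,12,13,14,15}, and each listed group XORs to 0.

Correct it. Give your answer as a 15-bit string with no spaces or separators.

s1 (pos 1,3,5,7,9,11,13,15): 0⊕0⊕1⊕0⊕0⊕1⊕0⊕1 = 1
s2 (pos 2,3,6,7,10,11,14,15): 0⊕0⊕1⊕0⊕1⊕1⊕1⊕1 = 1
s4 (pos 4,5,6,7,12,13,14,15): 1⊕1⊕1⊕0⊕1⊕0⊕1⊕1 = 0
s8 (pos 8,9,10,11,12,13,14,15): 0⊕0⊕1⊕1⊕1⊕0⊕1⊕1 = 1
Syndrome s8…s1 = 1011 → error at position 11.
Flip position 11: 000111000111011 → 000111000101011

000111000101011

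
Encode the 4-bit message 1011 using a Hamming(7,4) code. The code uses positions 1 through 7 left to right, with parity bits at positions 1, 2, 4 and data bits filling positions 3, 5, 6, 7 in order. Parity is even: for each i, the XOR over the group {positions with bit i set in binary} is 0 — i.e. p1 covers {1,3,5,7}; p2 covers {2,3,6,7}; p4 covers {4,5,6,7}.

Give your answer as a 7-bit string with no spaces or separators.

0110011

Place data at non-parity positions: p1 p2 1 p4 0 1 1
p1 (pos 1,3,5,7): XOR of data positions = 1⊕0⊕1 = 0
p2 (pos 2,3,6,7): XOR of data positions = 1⊕1⊕1 = 1
p4 (pos 4,5,6,7): XOR of data positions = 0⊕1⊕1 = 0
Codeword: 0110011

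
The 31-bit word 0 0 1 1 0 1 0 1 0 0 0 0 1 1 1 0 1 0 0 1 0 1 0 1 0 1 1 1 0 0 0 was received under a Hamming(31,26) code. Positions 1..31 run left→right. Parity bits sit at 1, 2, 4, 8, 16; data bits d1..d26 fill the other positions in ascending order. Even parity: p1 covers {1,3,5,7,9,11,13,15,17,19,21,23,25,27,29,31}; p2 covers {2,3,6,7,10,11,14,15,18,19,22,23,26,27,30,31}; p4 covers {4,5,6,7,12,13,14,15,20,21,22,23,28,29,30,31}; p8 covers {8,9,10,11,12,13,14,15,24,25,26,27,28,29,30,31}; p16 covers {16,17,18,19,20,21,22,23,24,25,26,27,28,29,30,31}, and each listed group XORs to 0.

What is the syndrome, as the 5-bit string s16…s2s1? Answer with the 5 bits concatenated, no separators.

s1 (pos 1,3,5,7,9,11,13,15,17,19,21,23,25,27,29,31): 0⊕1⊕0⊕0⊕0⊕0⊕1⊕1⊕1⊕0⊕0⊕0⊕0⊕1⊕0⊕0 = 1
s2 (pos 2,3,6,7,10,11,14,15,18,19,22,23,26,27,30,31): 0⊕1⊕1⊕0⊕0⊕0⊕1⊕1⊕0⊕0⊕1⊕0⊕1⊕1⊕0⊕0 = 1
s4 (pos 4,5,6,7,12,13,14,15,20,21,22,23,28,29,30,31): 1⊕0⊕1⊕0⊕0⊕1⊕1⊕1⊕1⊕0⊕1⊕0⊕1⊕0⊕0⊕0 = 0
s8 (pos 8,9,10,11,12,13,14,15,24,25,26,27,28,29,30,31): 1⊕0⊕0⊕0⊕0⊕1⊕1⊕1⊕1⊕0⊕1⊕1⊕1⊕0⊕0⊕0 = 0
s16 (pos 16,17,18,19,20,21,22,23,24,25,26,27,28,29,30,31): 0⊕1⊕0⊕0⊕1⊕0⊕1⊕0⊕1⊕0⊕1⊕1⊕1⊕0⊕0⊕0 = 1
Syndrome s16…s1 = 10011 → error at position 19.

10011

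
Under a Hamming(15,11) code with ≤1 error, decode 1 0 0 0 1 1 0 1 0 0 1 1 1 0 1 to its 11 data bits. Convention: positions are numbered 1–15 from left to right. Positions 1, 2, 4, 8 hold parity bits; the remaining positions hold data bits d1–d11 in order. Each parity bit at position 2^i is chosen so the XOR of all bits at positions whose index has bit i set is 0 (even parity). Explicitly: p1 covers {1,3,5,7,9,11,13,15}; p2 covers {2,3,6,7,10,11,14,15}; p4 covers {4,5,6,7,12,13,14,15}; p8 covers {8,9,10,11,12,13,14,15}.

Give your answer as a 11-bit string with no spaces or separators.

s1 (pos 1,3,5,7,9,11,13,15): 1⊕0⊕1⊕0⊕0⊕1⊕1⊕1 = 1
s2 (pos 2,3,6,7,10,11,14,15): 0⊕0⊕1⊕0⊕0⊕1⊕0⊕1 = 1
s4 (pos 4,5,6,7,12,13,14,15): 0⊕1⊕1⊕0⊕1⊕1⊕0⊕1 = 1
s8 (pos 8,9,10,11,12,13,14,15): 1⊕0⊕0⊕1⊕1⊕1⊕0⊕1 = 1
Syndrome s8…s1 = 1111 → error at position 15.
Flip position 15: 100011010011101 → 100011010011100
Read data bits from positions 3,5,6,7,9,10,11,12,13,14,15: 01100011100

01100011100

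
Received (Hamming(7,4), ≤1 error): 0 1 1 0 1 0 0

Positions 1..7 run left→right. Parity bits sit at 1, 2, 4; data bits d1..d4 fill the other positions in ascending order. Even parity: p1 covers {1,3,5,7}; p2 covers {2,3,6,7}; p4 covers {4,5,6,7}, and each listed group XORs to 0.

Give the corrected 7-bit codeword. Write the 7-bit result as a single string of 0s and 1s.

s1 (pos 1,3,5,7): 0⊕1⊕1⊕0 = 0
s2 (pos 2,3,6,7): 1⊕1⊕0⊕0 = 0
s4 (pos 4,5,6,7): 0⊕1⊕0⊕0 = 1
Syndrome s4…s1 = 100 → error at position 4.
Flip position 4: 0110100 → 0111100

0111100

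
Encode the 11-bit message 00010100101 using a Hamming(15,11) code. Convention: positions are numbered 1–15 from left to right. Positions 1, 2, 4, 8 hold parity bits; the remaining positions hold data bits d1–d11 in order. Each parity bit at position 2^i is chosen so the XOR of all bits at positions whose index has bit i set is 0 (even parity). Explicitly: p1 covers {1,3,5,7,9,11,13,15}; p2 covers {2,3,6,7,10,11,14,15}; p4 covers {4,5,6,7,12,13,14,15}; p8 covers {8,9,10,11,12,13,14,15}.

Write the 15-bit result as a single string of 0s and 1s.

110100110100101

Place data at non-parity positions: p1 p2 0 p4 0 0 1 p8 0 1 0 0 1 0 1
p1 (pos 1,3,5,7,9,11,13,15): XOR of data positions = 0⊕0⊕1⊕0⊕0⊕1⊕1 = 1
p2 (pos 2,3,6,7,10,11,14,15): XOR of data positions = 0⊕0⊕1⊕1⊕0⊕0⊕1 = 1
p4 (pos 4,5,6,7,12,13,14,15): XOR of data positions = 0⊕0⊕1⊕0⊕1⊕0⊕1 = 1
p8 (pos 8,9,10,11,12,13,14,15): XOR of data positions = 0⊕1⊕0⊕0⊕1⊕0⊕1 = 1
Codeword: 110100110100101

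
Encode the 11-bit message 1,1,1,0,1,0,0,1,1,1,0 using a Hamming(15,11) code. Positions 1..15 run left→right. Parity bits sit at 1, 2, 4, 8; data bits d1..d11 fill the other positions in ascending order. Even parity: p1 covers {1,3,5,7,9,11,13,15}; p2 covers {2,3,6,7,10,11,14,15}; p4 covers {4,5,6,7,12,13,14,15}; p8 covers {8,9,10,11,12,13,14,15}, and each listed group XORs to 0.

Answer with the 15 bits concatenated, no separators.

011111001001110

Place data at non-parity positions: p1 p2 1 p4 1 1 0 p8 1 0 0 1 1 1 0
p1 (pos 1,3,5,7,9,11,13,15): XOR of data positions = 1⊕1⊕0⊕1⊕0⊕1⊕0 = 0
p2 (pos 2,3,6,7,10,11,14,15): XOR of data positions = 1⊕1⊕0⊕0⊕0⊕1⊕0 = 1
p4 (pos 4,5,6,7,12,13,14,15): XOR of data positions = 1⊕1⊕0⊕1⊕1⊕1⊕0 = 1
p8 (pos 8,9,10,11,12,13,14,15): XOR of data positions = 1⊕0⊕0⊕1⊕1⊕1⊕0 = 0
Codeword: 011111001001110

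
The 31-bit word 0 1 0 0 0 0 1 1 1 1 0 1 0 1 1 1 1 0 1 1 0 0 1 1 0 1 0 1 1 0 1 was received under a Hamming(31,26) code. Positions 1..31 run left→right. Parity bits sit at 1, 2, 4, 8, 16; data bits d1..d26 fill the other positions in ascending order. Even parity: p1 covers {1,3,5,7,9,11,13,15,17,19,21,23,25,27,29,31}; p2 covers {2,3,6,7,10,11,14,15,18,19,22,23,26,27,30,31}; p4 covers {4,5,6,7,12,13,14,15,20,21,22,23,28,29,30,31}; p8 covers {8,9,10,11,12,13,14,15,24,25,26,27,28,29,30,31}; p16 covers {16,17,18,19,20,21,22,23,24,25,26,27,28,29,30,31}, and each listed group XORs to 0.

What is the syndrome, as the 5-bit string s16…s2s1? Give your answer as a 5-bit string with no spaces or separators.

s1 (pos 1,3,5,7,9,11,13,15,17,19,21,23,25,27,29,31): 0⊕0⊕0⊕1⊕1⊕0⊕0⊕1⊕1⊕1⊕0⊕1⊕0⊕0⊕1⊕1 = 0
s2 (pos 2,3,6,7,10,11,14,15,18,19,22,23,26,27,30,31): 1⊕0⊕0⊕1⊕1⊕0⊕1⊕1⊕0⊕1⊕0⊕1⊕1⊕0⊕0⊕1 = 1
s4 (pos 4,5,6,7,12,13,14,15,20,21,22,23,28,29,30,31): 0⊕0⊕0⊕1⊕1⊕0⊕1⊕1⊕1⊕0⊕0⊕1⊕1⊕1⊕0⊕1 = 1
s8 (pos 8,9,10,11,12,13,14,15,24,25,26,27,28,29,30,31): 1⊕1⊕1⊕0⊕1⊕0⊕1⊕1⊕1⊕0⊕1⊕0⊕1⊕1⊕0⊕1 = 1
s16 (pos 16,17,18,19,20,21,22,23,24,25,26,27,28,29,30,31): 1⊕1⊕0⊕1⊕1⊕0⊕0⊕1⊕1⊕0⊕1⊕0⊕1⊕1⊕0⊕1 = 0
Syndrome s16…s1 = 01110 → error at position 14.

01110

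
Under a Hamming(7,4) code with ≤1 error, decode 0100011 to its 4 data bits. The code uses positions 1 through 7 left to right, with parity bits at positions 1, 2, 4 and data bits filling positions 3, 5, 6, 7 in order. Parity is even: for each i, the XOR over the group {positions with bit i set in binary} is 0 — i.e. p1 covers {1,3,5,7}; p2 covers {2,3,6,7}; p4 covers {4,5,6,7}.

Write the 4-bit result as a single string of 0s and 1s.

1011

s1 (pos 1,3,5,7): 0⊕0⊕0⊕1 = 1
s2 (pos 2,3,6,7): 1⊕0⊕1⊕1 = 1
s4 (pos 4,5,6,7): 0⊕0⊕1⊕1 = 0
Syndrome s4…s1 = 011 → error at position 3.
Flip position 3: 0100011 → 0110011
Read data bits from positions 3,5,6,7: 1011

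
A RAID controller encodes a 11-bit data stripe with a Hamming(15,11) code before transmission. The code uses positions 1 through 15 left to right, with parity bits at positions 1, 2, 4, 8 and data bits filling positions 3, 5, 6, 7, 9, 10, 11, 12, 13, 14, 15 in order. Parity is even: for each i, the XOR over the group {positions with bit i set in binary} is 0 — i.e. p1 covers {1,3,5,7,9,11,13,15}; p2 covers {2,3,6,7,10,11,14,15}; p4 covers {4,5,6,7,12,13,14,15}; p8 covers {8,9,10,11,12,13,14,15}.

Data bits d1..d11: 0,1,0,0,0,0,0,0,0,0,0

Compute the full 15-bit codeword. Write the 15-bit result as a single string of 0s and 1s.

Place data at non-parity positions: p1 p2 0 p4 1 0 0 p8 0 0 0 0 0 0 0
p1 (pos 1,3,5,7,9,11,13,15): XOR of data positions = 0⊕1⊕0⊕0⊕0⊕0⊕0 = 1
p2 (pos 2,3,6,7,10,11,14,15): XOR of data positions = 0⊕0⊕0⊕0⊕0⊕0⊕0 = 0
p4 (pos 4,5,6,7,12,13,14,15): XOR of data positions = 1⊕0⊕0⊕0⊕0⊕0⊕0 = 1
p8 (pos 8,9,10,11,12,13,14,15): XOR of data positions = 0⊕0⊕0⊕0⊕0⊕0⊕0 = 0
Codeword: 100110000000000

100110000000000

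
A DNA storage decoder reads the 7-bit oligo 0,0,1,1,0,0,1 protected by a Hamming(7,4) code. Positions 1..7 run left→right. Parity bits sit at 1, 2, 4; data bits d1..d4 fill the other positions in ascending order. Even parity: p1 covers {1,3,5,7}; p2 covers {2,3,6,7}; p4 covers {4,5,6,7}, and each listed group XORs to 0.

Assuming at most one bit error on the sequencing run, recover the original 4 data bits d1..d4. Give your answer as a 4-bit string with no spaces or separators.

s1 (pos 1,3,5,7): 0⊕1⊕0⊕1 = 0
s2 (pos 2,3,6,7): 0⊕1⊕0⊕1 = 0
s4 (pos 4,5,6,7): 1⊕0⊕0⊕1 = 0
Syndrome s4…s1 = 000 → no error.
Read data bits from positions 3,5,6,7: 1001

1001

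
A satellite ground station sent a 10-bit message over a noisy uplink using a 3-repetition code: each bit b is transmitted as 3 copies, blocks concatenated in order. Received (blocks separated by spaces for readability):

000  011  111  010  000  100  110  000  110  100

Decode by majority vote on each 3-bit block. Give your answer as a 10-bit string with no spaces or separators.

Block 1 (000): 0 ones → 0
Block 2 (011): 2 ones → 1
Block 3 (111): 3 ones → 1
Block 4 (010): 1 one → 0
Block 5 (000): 0 ones → 0
Block 6 (100): 1 one → 0
Block 7 (110): 2 ones → 1
Block 8 (000): 0 ones → 0
Block 9 (110): 2 ones → 1
Block 10 (100): 1 one → 0

0110001010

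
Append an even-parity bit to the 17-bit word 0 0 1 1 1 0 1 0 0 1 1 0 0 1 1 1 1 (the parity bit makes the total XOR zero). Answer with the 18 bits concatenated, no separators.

XOR of the 17 data bits: 0⊕0⊕1⊕1⊕1⊕0⊕1⊕0⊕0⊕1⊕1⊕0⊕0⊕1⊕1⊕1⊕1 = 0
Parity bit = 0 (so all 18 bits XOR to 0).

001110100110011110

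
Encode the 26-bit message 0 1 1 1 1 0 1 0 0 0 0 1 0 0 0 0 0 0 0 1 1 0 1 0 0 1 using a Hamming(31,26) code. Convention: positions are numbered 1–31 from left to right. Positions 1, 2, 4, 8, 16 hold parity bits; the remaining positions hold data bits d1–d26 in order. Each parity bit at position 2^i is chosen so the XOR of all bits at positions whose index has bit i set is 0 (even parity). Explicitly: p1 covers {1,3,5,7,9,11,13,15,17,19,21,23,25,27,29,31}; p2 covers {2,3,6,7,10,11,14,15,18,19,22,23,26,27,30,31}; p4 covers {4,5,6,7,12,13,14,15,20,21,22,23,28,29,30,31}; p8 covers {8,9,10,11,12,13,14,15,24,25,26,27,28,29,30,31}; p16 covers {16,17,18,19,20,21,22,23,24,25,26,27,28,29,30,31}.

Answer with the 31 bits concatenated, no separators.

1101111010100001100000001101001

Place data at non-parity positions: p1 p2 0 p4 1 1 1 p8 1 0 1 0 0 0 0 p16 1 0 0 0 0 0 0 0 1 1 0 1 0 0 1
p1 (pos 1,3,5,7,9,11,13,15,17,19,21,23,25,27,29,31): XOR of data positions = 0⊕1⊕1⊕1⊕1⊕0⊕0⊕1⊕0⊕0⊕0⊕1⊕0⊕0⊕1 = 1
p2 (pos 2,3,6,7,10,11,14,15,18,19,22,23,26,27,30,31): XOR of data positions = 0⊕1⊕1⊕0⊕1⊕0⊕0⊕0⊕0⊕0⊕0⊕1⊕0⊕0⊕1 = 1
p4 (pos 4,5,6,7,12,13,14,15,20,21,22,23,28,29,30,31): XOR of data positions = 1⊕1⊕1⊕0⊕0⊕0⊕0⊕0⊕0⊕0⊕0⊕1⊕0⊕0⊕1 = 1
p8 (pos 8,9,10,11,12,13,14,15,24,25,26,27,28,29,30,31): XOR of data positions = 1⊕0⊕1⊕0⊕0⊕0⊕0⊕0⊕1⊕1⊕0⊕1⊕0⊕0⊕1 = 0
p16 (pos 16,17,18,19,20,21,22,23,24,25,26,27,28,29,30,31): XOR of data positions = 1⊕0⊕0⊕0⊕0⊕0⊕0⊕0⊕1⊕1⊕0⊕1⊕0⊕0⊕1 = 1
Codeword: 1101111010100001100000001101001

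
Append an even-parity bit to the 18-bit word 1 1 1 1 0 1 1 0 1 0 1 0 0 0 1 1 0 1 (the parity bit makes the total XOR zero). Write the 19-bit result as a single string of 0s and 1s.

XOR of the 18 data bits: 1⊕1⊕1⊕1⊕0⊕1⊕1⊕0⊕1⊕0⊕1⊕0⊕0⊕0⊕1⊕1⊕0⊕1 = 1
Parity bit = 1 (so all 19 bits XOR to 0).

1111011010100011011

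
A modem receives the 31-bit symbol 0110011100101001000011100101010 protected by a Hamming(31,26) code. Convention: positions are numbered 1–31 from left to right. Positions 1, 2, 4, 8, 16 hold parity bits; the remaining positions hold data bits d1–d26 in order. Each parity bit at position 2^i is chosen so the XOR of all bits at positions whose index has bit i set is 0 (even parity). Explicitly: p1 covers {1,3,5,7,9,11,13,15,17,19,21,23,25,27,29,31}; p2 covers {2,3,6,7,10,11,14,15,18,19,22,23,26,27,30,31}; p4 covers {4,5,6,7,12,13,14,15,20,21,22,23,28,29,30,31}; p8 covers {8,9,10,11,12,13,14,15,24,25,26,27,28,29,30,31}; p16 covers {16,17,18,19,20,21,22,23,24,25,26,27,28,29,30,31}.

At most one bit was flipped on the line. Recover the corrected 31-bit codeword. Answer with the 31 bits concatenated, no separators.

0110011100101001010011100101010

s1 (pos 1,3,5,7,9,11,13,15,17,19,21,23,25,27,29,31): 0⊕1⊕0⊕1⊕0⊕1⊕1⊕0⊕0⊕0⊕1⊕1⊕0⊕0⊕0⊕0 = 0
s2 (pos 2,3,6,7,10,11,14,15,18,19,22,23,26,27,30,31): 1⊕1⊕1⊕1⊕0⊕1⊕0⊕0⊕0⊕0⊕1⊕1⊕1⊕0⊕1⊕0 = 1
s4 (pos 4,5,6,7,12,13,14,15,20,21,22,23,28,29,30,31): 0⊕0⊕1⊕1⊕0⊕1⊕0⊕0⊕0⊕1⊕1⊕1⊕1⊕0⊕1⊕0 = 0
s8 (pos 8,9,10,11,12,13,14,15,24,25,26,27,28,29,30,31): 1⊕0⊕0⊕1⊕0⊕1⊕0⊕0⊕0⊕0⊕1⊕0⊕1⊕0⊕1⊕0 = 0
s16 (pos 16,17,18,19,20,21,22,23,24,25,26,27,28,29,30,31): 1⊕0⊕0⊕0⊕0⊕1⊕1⊕1⊕0⊕0⊕1⊕0⊕1⊕0⊕1⊕0 = 1
Syndrome s16…s1 = 10010 → error at position 18.
Flip position 18: 0110011100101001000011100101010 → 0110011100101001010011100101010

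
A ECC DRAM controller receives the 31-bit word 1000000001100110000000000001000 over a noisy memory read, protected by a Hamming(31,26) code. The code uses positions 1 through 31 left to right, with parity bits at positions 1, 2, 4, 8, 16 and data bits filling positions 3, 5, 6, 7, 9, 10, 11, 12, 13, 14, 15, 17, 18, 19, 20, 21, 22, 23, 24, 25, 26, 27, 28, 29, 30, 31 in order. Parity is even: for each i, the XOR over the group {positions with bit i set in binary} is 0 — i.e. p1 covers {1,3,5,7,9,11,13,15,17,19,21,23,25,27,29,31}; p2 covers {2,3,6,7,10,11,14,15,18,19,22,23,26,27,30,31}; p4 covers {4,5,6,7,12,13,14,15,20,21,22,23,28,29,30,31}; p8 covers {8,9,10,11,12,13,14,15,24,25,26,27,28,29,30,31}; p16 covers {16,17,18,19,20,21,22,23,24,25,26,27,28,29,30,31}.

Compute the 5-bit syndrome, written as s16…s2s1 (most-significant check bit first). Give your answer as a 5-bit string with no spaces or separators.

11101

s1 (pos 1,3,5,7,9,11,13,15,17,19,21,23,25,27,29,31): 1⊕0⊕0⊕0⊕0⊕1⊕0⊕1⊕0⊕0⊕0⊕0⊕0⊕0⊕0⊕0 = 1
s2 (pos 2,3,6,7,10,11,14,15,18,19,22,23,26,27,30,31): 0⊕0⊕0⊕0⊕1⊕1⊕1⊕1⊕0⊕0⊕0⊕0⊕0⊕0⊕0⊕0 = 0
s4 (pos 4,5,6,7,12,13,14,15,20,21,22,23,28,29,30,31): 0⊕0⊕0⊕0⊕0⊕0⊕1⊕1⊕0⊕0⊕0⊕0⊕1⊕0⊕0⊕0 = 1
s8 (pos 8,9,10,11,12,13,14,15,24,25,26,27,28,29,30,31): 0⊕0⊕1⊕1⊕0⊕0⊕1⊕1⊕0⊕0⊕0⊕0⊕1⊕0⊕0⊕0 = 1
s16 (pos 16,17,18,19,20,21,22,23,24,25,26,27,28,29,30,31): 0⊕0⊕0⊕0⊕0⊕0⊕0⊕0⊕0⊕0⊕0⊕0⊕1⊕0⊕0⊕0 = 1
Syndrome s16…s1 = 11101 → error at position 29.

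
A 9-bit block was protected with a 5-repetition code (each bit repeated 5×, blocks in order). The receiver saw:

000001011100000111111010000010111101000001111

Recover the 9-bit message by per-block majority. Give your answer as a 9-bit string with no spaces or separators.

010100101

Block 1 (00000): 0 ones → 0
Block 2 (10111): 4 ones → 1
Block 3 (00000): 0 ones → 0
Block 4 (11111): 5 ones → 1
Block 5 (10100): 2 ones → 0
Block 6 (00010): 1 one → 0
Block 7 (11110): 4 ones → 1
Block 8 (10000): 1 one → 0
Block 9 (01111): 4 ones → 1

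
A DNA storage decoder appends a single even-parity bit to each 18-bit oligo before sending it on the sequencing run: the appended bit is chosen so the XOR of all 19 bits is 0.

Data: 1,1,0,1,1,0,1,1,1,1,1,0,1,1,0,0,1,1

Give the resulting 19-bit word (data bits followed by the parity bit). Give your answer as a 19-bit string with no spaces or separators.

1101101111101100111

XOR of the 18 data bits: 1⊕1⊕0⊕1⊕1⊕0⊕1⊕1⊕1⊕1⊕1⊕0⊕1⊕1⊕0⊕0⊕1⊕1 = 1
Parity bit = 1 (so all 19 bits XOR to 0).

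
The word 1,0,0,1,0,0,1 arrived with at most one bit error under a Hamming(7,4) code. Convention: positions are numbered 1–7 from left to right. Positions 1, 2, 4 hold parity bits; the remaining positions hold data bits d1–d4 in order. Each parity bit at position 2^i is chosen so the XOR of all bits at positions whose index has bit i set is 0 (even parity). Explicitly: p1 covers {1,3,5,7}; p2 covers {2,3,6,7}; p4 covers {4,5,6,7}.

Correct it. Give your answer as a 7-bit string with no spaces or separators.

s1 (pos 1,3,5,7): 1⊕0⊕0⊕1 = 0
s2 (pos 2,3,6,7): 0⊕0⊕0⊕1 = 1
s4 (pos 4,5,6,7): 1⊕0⊕0⊕1 = 0
Syndrome s4…s1 = 010 → error at position 2.
Flip position 2: 1001001 → 1101001

1101001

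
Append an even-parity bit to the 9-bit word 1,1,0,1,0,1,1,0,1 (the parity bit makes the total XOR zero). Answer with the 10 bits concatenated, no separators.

XOR of the 9 data bits: 1⊕1⊕0⊕1⊕0⊕1⊕1⊕0⊕1 = 0
Parity bit = 0 (so all 10 bits XOR to 0).

1101011010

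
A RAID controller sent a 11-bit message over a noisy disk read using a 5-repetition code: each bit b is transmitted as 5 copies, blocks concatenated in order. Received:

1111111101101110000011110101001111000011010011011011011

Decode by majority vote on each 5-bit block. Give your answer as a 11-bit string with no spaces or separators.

Block 1 (11111): 5 ones → 1
Block 2 (11101): 4 ones → 1
Block 3 (10111): 4 ones → 1
Block 4 (00000): 0 ones → 0
Block 5 (11110): 4 ones → 1
Block 6 (10100): 2 ones → 0
Block 7 (11110): 4 ones → 1
Block 8 (00011): 2 ones → 0
Block 9 (01001): 2 ones → 0
Block 10 (10110): 3 ones → 1
Block 11 (11011): 4 ones → 1

11101010011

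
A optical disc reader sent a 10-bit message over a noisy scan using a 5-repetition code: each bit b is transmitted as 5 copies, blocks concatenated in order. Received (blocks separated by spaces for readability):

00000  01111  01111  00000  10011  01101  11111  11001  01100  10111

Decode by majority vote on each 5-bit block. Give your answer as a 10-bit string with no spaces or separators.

0110111101

Block 1 (00000): 0 ones → 0
Block 2 (01111): 4 ones → 1
Block 3 (01111): 4 ones → 1
Block 4 (00000): 0 ones → 0
Block 5 (10011): 3 ones → 1
Block 6 (01101): 3 ones → 1
Block 7 (11111): 5 ones → 1
Block 8 (11001): 3 ones → 1
Block 9 (01100): 2 ones → 0
Block 10 (10111): 4 ones → 1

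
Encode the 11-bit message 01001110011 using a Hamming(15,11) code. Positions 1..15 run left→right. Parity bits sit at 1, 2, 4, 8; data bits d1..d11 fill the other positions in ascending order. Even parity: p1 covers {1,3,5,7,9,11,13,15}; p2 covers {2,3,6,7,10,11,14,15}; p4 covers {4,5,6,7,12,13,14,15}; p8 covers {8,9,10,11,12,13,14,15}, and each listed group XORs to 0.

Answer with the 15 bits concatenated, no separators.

Place data at non-parity positions: p1 p2 0 p4 1 0 0 p8 1 1 1 0 0 1 1
p1 (pos 1,3,5,7,9,11,13,15): XOR of data positions = 0⊕1⊕0⊕1⊕1⊕0⊕1 = 0
p2 (pos 2,3,6,7,10,11,14,15): XOR of data positions = 0⊕0⊕0⊕1⊕1⊕1⊕1 = 0
p4 (pos 4,5,6,7,12,13,14,15): XOR of data positions = 1⊕0⊕0⊕0⊕0⊕1⊕1 = 1
p8 (pos 8,9,10,11,12,13,14,15): XOR of data positions = 1⊕1⊕1⊕0⊕0⊕1⊕1 = 1
Codeword: 000110011110011

000110011110011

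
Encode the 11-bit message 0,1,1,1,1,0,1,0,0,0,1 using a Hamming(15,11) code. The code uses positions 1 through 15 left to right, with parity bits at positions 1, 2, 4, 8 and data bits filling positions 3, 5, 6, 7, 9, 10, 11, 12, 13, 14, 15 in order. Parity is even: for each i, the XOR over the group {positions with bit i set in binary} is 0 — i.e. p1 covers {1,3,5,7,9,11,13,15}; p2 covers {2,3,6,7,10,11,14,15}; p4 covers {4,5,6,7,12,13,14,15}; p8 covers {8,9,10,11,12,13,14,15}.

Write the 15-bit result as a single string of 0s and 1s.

100011111010001

Place data at non-parity positions: p1 p2 0 p4 1 1 1 p8 1 0 1 0 0 0 1
p1 (pos 1,3,5,7,9,11,13,15): XOR of data positions = 0⊕1⊕1⊕1⊕1⊕0⊕1 = 1
p2 (pos 2,3,6,7,10,11,14,15): XOR of data positions = 0⊕1⊕1⊕0⊕1⊕0⊕1 = 0
p4 (pos 4,5,6,7,12,13,14,15): XOR of data positions = 1⊕1⊕1⊕0⊕0⊕0⊕1 = 0
p8 (pos 8,9,10,11,12,13,14,15): XOR of data positions = 1⊕0⊕1⊕0⊕0⊕0⊕1 = 1
Codeword: 100011111010001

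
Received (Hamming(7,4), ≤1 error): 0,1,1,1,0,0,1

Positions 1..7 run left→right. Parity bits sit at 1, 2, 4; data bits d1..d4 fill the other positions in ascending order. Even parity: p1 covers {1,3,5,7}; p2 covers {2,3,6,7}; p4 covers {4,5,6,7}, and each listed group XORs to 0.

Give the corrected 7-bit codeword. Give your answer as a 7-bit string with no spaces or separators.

s1 (pos 1,3,5,7): 0⊕1⊕0⊕1 = 0
s2 (pos 2,3,6,7): 1⊕1⊕0⊕1 = 1
s4 (pos 4,5,6,7): 1⊕0⊕0⊕1 = 0
Syndrome s4…s1 = 010 → error at position 2.
Flip position 2: 0111001 → 0011001

0011001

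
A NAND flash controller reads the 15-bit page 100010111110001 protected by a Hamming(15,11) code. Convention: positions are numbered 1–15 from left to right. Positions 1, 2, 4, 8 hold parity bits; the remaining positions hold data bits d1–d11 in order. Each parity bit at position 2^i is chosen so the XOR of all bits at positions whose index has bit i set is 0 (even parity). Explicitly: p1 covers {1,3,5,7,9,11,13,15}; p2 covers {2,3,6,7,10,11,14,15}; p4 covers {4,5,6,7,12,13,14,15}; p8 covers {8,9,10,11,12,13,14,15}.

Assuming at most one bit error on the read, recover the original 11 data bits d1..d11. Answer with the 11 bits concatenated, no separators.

s1 (pos 1,3,5,7,9,11,13,15): 1⊕0⊕1⊕1⊕1⊕1⊕0⊕1 = 0
s2 (pos 2,3,6,7,10,11,14,15): 0⊕0⊕0⊕1⊕1⊕1⊕0⊕1 = 0
s4 (pos 4,5,6,7,12,13,14,15): 0⊕1⊕0⊕1⊕0⊕0⊕0⊕1 = 1
s8 (pos 8,9,10,11,12,13,14,15): 1⊕1⊕1⊕1⊕0⊕0⊕0⊕1 = 1
Syndrome s8…s1 = 1100 → error at position 12.
Flip position 12: 100010111110001 → 100010111111001
Read data bits from positions 3,5,6,7,9,10,11,12,13,14,15: 01011111001

01011111001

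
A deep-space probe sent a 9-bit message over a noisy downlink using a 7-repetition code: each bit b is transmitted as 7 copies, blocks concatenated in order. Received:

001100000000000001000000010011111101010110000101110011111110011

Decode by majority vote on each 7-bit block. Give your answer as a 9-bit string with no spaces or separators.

Block 1 (0011000): 2 ones → 0
Block 2 (0000000): 0 ones → 0
Block 3 (0001000): 1 one → 0
Block 4 (0000100): 1 one → 0
Block 5 (1111110): 6 ones → 1
Block 6 (1010110): 4 ones → 1
Block 7 (0001011): 3 ones → 0
Block 8 (1001111): 5 ones → 1
Block 9 (1110011): 5 ones → 1

000011011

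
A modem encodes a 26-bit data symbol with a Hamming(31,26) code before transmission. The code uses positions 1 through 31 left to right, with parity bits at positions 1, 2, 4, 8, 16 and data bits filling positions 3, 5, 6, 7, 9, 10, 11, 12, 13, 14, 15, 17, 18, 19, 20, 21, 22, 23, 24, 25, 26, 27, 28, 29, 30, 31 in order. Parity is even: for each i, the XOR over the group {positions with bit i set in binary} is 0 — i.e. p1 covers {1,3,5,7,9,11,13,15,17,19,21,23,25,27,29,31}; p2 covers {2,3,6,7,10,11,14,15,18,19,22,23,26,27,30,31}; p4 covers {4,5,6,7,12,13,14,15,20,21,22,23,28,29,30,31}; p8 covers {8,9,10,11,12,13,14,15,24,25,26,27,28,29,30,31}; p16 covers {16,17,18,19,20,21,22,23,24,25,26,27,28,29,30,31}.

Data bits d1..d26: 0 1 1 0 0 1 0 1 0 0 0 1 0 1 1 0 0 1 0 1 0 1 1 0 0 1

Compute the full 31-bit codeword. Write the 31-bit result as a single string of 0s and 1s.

1001110001010000101100101011001

Place data at non-parity positions: p1 p2 0 p4 1 1 0 p8 0 1 0 1 0 0 0 p16 1 0 1 1 0 0 1 0 1 0 1 1 0 0 1
p1 (pos 1,3,5,7,9,11,13,15,17,19,21,23,25,27,29,31): XOR of data positions = 0⊕1⊕0⊕0⊕0⊕0⊕0⊕1⊕1⊕0⊕1⊕1⊕1⊕0⊕1 = 1
p2 (pos 2,3,6,7,10,11,14,15,18,19,22,23,26,27,30,31): XOR of data positions = 0⊕1⊕0⊕1⊕0⊕0⊕0⊕0⊕1⊕0⊕1⊕0⊕1⊕0⊕1 = 0
p4 (pos 4,5,6,7,12,13,14,15,20,21,22,23,28,29,30,31): XOR of data positions = 1⊕1⊕0⊕1⊕0⊕0⊕0⊕1⊕0⊕0⊕1⊕1⊕0⊕0⊕1 = 1
p8 (pos 8,9,10,11,12,13,14,15,24,25,26,27,28,29,30,31): XOR of data positions = 0⊕1⊕0⊕1⊕0⊕0⊕0⊕0⊕1⊕0⊕1⊕1⊕0⊕0⊕1 = 0
p16 (pos 16,17,18,19,20,21,22,23,24,25,26,27,28,29,30,31): XOR of data positions = 1⊕0⊕1⊕1⊕0⊕0⊕1⊕0⊕1⊕0⊕1⊕1⊕0⊕0⊕1 = 0
Codeword: 1001110001010000101100101011001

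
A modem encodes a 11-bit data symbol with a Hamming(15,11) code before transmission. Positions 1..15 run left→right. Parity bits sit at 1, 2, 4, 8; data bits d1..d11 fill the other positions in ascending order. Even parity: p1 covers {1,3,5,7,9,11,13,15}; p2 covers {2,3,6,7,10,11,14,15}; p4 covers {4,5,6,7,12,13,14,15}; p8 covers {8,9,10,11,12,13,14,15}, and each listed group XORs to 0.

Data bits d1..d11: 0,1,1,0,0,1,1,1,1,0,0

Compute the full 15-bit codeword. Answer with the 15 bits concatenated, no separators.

110011000111100

Place data at non-parity positions: p1 p2 0 p4 1 1 0 p8 0 1 1 1 1 0 0
p1 (pos 1,3,5,7,9,11,13,15): XOR of data positions = 0⊕1⊕0⊕0⊕1⊕1⊕0 = 1
p2 (pos 2,3,6,7,10,11,14,15): XOR of data positions = 0⊕1⊕0⊕1⊕1⊕0⊕0 = 1
p4 (pos 4,5,6,7,12,13,14,15): XOR of data positions = 1⊕1⊕0⊕1⊕1⊕0⊕0 = 0
p8 (pos 8,9,10,11,12,13,14,15): XOR of data positions = 0⊕1⊕1⊕1⊕1⊕0⊕0 = 0
Codeword: 110011000111100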